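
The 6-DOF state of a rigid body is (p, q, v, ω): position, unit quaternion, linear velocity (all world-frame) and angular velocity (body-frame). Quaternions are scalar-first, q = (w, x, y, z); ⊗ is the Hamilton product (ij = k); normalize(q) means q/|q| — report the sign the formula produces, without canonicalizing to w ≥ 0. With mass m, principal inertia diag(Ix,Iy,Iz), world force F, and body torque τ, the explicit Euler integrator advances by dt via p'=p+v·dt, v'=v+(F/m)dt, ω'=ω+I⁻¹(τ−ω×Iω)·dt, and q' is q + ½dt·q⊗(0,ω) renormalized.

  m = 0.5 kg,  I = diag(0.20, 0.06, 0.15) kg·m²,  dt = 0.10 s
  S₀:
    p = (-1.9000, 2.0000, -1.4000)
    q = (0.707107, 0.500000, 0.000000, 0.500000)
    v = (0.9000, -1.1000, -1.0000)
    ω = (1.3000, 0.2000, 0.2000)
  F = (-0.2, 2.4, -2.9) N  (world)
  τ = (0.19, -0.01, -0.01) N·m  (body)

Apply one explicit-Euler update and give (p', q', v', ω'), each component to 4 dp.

p' = (-1.8100, 1.8900, -1.5000)
q' = (0.6681, 0.5398, 0.0345, 0.5109)
v' = (0.8600, -0.6200, -1.5800)
ω' = (1.3932, 0.1617, 0.2176)

(τ − ω×Iω)/I = (0.9320, -0.3833, 0.1760)
ω' = ω + α·dt = (1.3932, 0.1617, 0.2176)
q⊗(0,ω) = (-0.7500000, 0.8192391, 0.6914214, 0.2414214)
updated quaternion q' = (0.6681, 0.5398, 0.0345, 0.5109)
linear accel F/m = (-0.4000, 4.8000, -5.8000)
p' = p + v·dt = (-1.8100, 1.8900, -1.5000)
v + (F/m)dt = (0.8600, -0.6200, -1.5800)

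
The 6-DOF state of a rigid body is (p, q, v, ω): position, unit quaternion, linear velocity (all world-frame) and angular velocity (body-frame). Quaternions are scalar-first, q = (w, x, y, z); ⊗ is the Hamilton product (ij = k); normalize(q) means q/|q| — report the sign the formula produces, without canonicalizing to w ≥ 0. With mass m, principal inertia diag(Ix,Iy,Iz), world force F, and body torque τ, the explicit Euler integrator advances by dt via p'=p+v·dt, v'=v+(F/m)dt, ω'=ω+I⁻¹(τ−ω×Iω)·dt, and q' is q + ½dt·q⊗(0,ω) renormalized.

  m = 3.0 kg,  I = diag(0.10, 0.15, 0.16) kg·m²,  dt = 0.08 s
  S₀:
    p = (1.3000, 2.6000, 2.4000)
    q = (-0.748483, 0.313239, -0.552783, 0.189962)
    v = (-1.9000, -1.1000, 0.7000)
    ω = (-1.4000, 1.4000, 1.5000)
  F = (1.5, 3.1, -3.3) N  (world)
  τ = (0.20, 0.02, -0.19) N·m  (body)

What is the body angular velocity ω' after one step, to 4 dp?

gyro term ω×Iω = (0.0210, 0.1260, -0.0980)
(τ − ω×Iω)/I = (1.7900, -0.7067, -0.5750)
ω + α·dt = (-1.2568, 1.3435, 1.4540)

ω' = (-1.2568, 1.3435, 1.4540)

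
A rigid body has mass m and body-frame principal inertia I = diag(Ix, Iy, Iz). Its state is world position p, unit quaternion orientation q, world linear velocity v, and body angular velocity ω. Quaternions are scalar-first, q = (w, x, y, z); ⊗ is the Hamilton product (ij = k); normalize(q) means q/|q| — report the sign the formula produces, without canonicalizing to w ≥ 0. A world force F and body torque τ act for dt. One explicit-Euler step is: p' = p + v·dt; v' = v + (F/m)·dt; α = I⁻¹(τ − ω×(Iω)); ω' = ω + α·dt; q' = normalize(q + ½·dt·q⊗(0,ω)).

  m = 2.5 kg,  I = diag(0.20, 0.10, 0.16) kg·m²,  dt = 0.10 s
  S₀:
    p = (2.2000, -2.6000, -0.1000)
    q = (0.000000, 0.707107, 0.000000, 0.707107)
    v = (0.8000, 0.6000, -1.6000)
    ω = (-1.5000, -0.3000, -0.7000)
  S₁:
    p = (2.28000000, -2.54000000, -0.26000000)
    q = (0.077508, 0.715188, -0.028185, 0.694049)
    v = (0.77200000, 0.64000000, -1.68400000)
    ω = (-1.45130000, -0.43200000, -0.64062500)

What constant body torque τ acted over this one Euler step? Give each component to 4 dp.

τ = (0.1100, -0.0900, 0.0500)

Δω = ω₁−ω₀ = (0.04870000, -0.13200000, 0.05937500)
gyro term ω₀×Iω₀ = (0.0126, 0.0420, -0.0450)
applied torque τ = (0.1100, -0.0900, 0.0500)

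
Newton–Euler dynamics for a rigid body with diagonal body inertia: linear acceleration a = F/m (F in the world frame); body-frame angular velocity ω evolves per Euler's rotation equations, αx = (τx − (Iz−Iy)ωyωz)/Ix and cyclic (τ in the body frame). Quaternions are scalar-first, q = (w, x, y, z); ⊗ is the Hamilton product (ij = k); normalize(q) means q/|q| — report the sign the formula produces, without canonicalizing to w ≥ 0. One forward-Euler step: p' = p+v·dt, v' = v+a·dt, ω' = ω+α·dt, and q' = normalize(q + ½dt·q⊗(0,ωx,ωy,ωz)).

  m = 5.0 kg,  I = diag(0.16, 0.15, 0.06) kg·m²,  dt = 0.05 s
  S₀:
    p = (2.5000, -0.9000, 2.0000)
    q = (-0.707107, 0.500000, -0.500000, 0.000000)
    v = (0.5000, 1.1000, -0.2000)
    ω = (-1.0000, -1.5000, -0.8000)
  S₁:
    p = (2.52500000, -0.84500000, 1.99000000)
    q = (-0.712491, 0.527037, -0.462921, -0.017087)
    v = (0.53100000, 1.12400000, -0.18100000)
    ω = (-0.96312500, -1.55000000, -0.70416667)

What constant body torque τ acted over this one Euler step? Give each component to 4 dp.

τ = (0.0100, -0.0700, 0.1000)

Δω = ω₁−ω₀ = (0.03687500, -0.05000000, 0.09583333)
precession coupling = (-0.1080, 0.0800, -0.0150)
τ = I·(Δω/dt) + ω₀×(Iω₀) = (0.0100, -0.0700, 0.1000)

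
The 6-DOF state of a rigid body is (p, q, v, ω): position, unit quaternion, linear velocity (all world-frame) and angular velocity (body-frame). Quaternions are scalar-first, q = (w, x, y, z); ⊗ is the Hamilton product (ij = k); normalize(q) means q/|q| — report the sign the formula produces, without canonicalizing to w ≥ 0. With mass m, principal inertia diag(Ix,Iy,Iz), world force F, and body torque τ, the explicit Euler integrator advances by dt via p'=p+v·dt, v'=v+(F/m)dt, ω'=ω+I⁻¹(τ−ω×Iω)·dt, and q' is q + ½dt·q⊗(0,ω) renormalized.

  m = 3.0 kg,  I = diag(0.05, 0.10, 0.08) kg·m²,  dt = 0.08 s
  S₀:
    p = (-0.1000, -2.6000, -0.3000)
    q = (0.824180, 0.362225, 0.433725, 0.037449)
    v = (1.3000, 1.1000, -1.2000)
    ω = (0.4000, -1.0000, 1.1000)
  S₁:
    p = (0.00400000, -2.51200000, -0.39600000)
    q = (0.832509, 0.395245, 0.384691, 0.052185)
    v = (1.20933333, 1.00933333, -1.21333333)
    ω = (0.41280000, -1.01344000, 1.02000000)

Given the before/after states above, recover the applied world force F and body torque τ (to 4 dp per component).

F = (-3.4000, -3.4000, -0.5000)
τ = (0.0300, -0.0300, -0.1000)

ω₁ − ω₀ = (0.01280000, -0.01344000, -0.08000000)
applied torque τ = (0.0300, -0.0300, -0.1000)
v₁ − v₀ = (-0.09066667, -0.09066667, -0.01333333)
F = m·Δv/dt = (-3.4000, -3.4000, -0.5000)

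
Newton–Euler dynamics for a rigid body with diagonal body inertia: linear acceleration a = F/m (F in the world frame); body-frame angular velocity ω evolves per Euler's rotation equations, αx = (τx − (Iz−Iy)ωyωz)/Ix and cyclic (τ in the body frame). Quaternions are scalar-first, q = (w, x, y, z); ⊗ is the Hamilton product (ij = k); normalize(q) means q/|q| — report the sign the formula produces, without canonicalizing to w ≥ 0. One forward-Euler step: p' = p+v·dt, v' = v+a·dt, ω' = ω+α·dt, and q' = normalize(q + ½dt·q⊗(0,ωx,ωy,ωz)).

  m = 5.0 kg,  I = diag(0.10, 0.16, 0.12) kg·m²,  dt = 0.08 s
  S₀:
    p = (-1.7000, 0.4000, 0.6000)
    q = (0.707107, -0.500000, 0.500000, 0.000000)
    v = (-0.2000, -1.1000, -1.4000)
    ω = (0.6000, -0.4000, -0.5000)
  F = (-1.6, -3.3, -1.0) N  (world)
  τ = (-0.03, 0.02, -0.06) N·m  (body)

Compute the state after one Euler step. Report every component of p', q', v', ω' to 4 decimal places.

a = (-0.3200, -0.6600, -0.2000)
p + v·dt = (-1.7160, 0.3120, 0.4880)
new velocity v' = (-0.2256, -1.1528, -1.4160)
gyro term ω×Iω = (-0.0080, 0.0060, -0.0144)
angular accel α = (-0.2200, 0.0875, -0.3800)
ω + α·dt = (0.5824, -0.3930, -0.5304)
2q̇ = q⊗(0,ω) = (0.5000000, 0.1742642, -0.5328428, -0.4535535)
updated quaternion q' = (0.7267, -0.4927, 0.4784, -0.0181)

p' = (-1.7160, 0.3120, 0.4880)
q' = (0.7267, -0.4927, 0.4784, -0.0181)
v' = (-0.2256, -1.1528, -1.4160)
ω' = (0.5824, -0.3930, -0.5304)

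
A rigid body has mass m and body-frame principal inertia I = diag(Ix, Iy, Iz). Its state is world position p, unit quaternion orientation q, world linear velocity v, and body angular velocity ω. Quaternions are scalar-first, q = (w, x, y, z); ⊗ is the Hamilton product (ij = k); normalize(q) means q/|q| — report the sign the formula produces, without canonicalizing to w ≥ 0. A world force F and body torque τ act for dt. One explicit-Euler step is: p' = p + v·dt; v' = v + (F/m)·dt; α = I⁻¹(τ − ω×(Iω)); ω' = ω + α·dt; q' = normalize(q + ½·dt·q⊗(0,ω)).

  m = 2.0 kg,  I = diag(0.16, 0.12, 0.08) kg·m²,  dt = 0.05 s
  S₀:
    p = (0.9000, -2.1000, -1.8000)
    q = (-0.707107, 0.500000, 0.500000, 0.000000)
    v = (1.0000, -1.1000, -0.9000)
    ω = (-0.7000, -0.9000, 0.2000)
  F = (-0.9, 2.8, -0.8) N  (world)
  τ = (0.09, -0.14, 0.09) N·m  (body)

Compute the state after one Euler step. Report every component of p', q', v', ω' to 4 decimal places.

a = F/m = (-0.4500, 1.4000, -0.4000)
new position p' = (0.9500, -2.1550, -1.8450)
new velocity v' = (0.9775, -1.0300, -0.9200)
ω×(Iω) gyroscopic = (0.0072, -0.0112, -0.0252)
(τ − ω×Iω)/I = (0.5175, -1.0733, 1.4400)
ω + α·dt = (-0.6741, -0.9537, 0.2720)
2q̇ = q⊗(0,ω) = (0.8000000, 0.5949749, 0.5363963, -0.2414214)
q' = normalize(q + ½dt·q⊗(0,ω)) = (-0.6868, 0.5147, 0.5132, -0.0060)

p' = (0.9500, -2.1550, -1.8450)
q' = (-0.6868, 0.5147, 0.5132, -0.0060)
v' = (0.9775, -1.0300, -0.9200)
ω' = (-0.6741, -0.9537, 0.2720)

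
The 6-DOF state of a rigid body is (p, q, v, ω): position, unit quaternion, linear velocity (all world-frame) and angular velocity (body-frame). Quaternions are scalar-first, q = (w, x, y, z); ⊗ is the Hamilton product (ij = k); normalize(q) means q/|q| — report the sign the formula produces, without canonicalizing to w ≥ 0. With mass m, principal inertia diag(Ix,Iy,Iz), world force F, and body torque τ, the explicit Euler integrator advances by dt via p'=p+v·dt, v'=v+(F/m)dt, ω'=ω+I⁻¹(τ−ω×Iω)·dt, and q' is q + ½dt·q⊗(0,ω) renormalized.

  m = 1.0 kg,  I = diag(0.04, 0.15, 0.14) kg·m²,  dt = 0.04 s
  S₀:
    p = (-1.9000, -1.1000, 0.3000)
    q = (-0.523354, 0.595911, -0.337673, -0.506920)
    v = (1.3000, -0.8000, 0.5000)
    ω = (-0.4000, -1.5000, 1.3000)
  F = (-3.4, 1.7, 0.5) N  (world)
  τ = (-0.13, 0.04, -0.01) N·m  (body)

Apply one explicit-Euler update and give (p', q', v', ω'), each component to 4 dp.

ω×(Iω) gyroscopic = (0.0195, 0.0520, 0.0660)
α = I⁻¹(τ − ω×Iω) = (-3.7375, -0.0800, -0.5429)
ω' = ω + α·dt = (-0.5495, -1.5032, 1.2783)
Hamilton product q⊗(0,ω) = (0.3908509, -0.9900133, 0.2131147, -1.7092959)
updated quaternion q' = (-0.5151, 0.5756, -0.3331, -0.5407)
a = F/m = (-3.4000, 1.7000, 0.5000)
p + v·dt = (-1.8480, -1.1320, 0.3200)
v + (F/m)dt = (1.1640, -0.7320, 0.5200)

p' = (-1.8480, -1.1320, 0.3200)
q' = (-0.5151, 0.5756, -0.3331, -0.5407)
v' = (1.1640, -0.7320, 0.5200)
ω' = (-0.5495, -1.5032, 1.2783)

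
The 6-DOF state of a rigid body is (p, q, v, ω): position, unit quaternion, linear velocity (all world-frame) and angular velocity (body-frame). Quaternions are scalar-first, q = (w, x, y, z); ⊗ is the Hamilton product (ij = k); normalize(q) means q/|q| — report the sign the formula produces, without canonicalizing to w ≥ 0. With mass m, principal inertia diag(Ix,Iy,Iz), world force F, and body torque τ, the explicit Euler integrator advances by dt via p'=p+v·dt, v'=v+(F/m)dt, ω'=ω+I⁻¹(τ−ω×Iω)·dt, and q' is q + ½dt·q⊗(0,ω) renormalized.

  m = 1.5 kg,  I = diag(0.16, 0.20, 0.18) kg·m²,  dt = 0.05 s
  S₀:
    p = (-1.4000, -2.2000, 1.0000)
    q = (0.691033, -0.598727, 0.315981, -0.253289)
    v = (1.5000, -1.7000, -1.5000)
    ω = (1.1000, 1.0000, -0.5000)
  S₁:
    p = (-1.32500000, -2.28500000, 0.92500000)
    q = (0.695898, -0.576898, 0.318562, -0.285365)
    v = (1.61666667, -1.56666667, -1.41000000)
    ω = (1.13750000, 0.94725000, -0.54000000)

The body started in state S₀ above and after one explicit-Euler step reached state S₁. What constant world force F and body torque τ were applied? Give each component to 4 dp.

rate change Δω = (0.03750000, -0.05275000, -0.04000000)
gyro term ω₀×Iω₀ = (0.0100, 0.0110, 0.0440)
I·α + gyro = (0.1300, -0.2000, -0.1000)
velocity change Δv = (0.11666667, 0.13333333, 0.09000000)
applied force F = (3.5000, 4.0000, 2.7000)

F = (3.5000, 4.0000, 2.7000)
τ = (0.1300, -0.2000, -0.1000)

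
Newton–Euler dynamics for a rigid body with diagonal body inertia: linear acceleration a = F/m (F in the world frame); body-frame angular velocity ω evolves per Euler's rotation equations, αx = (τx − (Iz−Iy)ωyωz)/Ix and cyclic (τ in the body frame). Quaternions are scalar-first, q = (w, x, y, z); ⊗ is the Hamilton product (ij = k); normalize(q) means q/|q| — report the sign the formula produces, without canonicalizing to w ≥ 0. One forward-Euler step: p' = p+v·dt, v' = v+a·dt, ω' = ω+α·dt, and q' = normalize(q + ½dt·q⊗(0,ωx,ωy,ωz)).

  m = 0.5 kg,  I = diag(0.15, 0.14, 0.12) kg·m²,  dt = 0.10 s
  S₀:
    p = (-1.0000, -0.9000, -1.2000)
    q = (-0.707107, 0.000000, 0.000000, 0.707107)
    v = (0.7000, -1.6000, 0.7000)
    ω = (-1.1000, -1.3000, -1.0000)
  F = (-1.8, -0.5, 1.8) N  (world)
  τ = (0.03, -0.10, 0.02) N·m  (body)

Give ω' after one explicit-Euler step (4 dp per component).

ω' = (-1.0627, -1.3950, -0.9714)

ω×(Iω) gyroscopic = (-0.0260, 0.0330, -0.0143)
(τ − ω×Iω)/I = (0.3733, -0.9500, 0.2858)
new body rate ω' = (-1.0627, -1.3950, -0.9714)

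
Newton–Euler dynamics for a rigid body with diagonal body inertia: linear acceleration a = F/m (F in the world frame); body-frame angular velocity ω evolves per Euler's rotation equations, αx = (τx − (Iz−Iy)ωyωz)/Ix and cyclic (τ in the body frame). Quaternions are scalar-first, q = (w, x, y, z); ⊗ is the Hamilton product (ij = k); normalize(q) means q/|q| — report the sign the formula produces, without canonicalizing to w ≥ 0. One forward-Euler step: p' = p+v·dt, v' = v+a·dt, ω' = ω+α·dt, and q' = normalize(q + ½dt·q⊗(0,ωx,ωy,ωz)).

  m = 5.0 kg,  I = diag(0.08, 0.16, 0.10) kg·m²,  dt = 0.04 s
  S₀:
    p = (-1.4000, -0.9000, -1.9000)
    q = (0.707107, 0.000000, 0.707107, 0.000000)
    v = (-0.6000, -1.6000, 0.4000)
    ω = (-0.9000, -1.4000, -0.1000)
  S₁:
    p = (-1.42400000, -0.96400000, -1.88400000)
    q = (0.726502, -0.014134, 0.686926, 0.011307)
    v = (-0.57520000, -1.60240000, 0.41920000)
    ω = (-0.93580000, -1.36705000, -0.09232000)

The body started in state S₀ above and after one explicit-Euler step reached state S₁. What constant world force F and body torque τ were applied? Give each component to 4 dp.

velocity change Δv = (0.02480000, -0.00240000, 0.01920000)
applied force F = (3.1000, -0.3000, 2.4000)
ω₁ − ω₀ = (-0.03580000, 0.03295000, 0.00768000)
ω₀×(Iω₀) = (-0.0084, -0.0018, 0.1008)
applied torque τ = (-0.0800, 0.1300, 0.1200)

F = (3.1000, -0.3000, 2.4000)
τ = (-0.0800, 0.1300, 0.1200)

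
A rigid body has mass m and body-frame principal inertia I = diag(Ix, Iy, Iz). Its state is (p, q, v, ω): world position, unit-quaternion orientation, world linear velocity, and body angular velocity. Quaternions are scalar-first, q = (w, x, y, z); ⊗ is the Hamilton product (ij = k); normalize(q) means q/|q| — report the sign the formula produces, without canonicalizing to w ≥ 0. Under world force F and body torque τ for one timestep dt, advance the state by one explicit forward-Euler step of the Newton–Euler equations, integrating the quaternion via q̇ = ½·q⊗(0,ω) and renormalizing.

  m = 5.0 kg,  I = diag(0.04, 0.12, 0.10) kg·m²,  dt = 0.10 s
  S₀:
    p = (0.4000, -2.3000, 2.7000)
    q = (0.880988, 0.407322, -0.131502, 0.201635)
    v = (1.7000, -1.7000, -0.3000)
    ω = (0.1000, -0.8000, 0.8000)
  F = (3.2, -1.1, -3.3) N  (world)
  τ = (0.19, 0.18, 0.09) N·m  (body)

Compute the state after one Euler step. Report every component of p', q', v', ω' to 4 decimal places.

p' = (0.5700, -2.4700, 2.6700)
q' = (0.8642, 0.4139, -0.1817, 0.2209)
v' = (1.7640, -1.7220, -0.3660)
ω' = (0.5430, -0.6460, 0.8964)

p + v·dt = (0.5700, -2.4700, 2.6700)
new velocity v' = (1.7640, -1.7220, -0.3660)
angular accel α = (4.4300, 1.5400, 0.9640)
new body rate ω' = (0.5430, -0.6460, 0.8964)
q⊗(0,ω) = (-0.3072418, 0.1442052, -1.0104845, 0.3920830)
updated quaternion q' = (0.8642, 0.4139, -0.1817, 0.2209)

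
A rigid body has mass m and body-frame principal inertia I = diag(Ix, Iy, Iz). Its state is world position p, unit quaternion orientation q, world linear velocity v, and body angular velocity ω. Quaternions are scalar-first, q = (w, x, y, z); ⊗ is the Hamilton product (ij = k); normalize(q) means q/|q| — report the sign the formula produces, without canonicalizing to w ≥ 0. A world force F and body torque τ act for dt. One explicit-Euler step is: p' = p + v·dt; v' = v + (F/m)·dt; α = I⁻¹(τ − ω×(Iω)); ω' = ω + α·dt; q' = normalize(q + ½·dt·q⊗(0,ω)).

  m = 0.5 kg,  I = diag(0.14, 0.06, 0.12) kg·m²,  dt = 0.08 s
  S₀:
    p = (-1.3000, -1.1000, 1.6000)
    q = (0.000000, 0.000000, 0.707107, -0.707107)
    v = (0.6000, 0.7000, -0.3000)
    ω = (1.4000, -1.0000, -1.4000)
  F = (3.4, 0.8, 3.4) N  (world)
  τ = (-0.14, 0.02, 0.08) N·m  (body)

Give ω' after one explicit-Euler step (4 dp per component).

ω' = (1.2720, -0.9211, -1.4213)

(τ − ω×Iω)/I = (-1.6000, 0.9867, -0.2667)
ω + α·dt = (1.2720, -0.9211, -1.4213)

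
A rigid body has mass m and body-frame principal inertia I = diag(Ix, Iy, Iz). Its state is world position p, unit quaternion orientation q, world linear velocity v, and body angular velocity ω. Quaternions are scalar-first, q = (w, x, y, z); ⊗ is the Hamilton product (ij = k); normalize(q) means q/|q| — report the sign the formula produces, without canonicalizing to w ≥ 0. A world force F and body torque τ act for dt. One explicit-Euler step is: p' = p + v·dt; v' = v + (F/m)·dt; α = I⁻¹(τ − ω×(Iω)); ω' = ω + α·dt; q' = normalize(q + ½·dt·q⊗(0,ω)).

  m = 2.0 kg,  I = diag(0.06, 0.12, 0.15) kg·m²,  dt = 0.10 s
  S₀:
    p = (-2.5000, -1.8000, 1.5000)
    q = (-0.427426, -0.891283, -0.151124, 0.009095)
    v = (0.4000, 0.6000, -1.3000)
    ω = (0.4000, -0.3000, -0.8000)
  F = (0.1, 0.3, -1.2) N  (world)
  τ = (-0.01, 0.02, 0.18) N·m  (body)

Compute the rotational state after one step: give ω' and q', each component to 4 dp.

ω' = (0.3713, -0.3073, -0.6752)
q' = (-0.4110, -0.8927, -0.1800, 0.0425)

gyro term ω×Iω = (0.0072, 0.0288, -0.0072)
angular accel α = (-0.2867, -0.0733, 1.2480)
ω + α·dt = (0.3713, -0.3073, -0.6752)
2q̇ = q⊗(0,ω) = (0.3184520, -0.0473427, -0.5811606, 0.6697753)
updated quaternion q' = (-0.4110, -0.8927, -0.1800, 0.0425)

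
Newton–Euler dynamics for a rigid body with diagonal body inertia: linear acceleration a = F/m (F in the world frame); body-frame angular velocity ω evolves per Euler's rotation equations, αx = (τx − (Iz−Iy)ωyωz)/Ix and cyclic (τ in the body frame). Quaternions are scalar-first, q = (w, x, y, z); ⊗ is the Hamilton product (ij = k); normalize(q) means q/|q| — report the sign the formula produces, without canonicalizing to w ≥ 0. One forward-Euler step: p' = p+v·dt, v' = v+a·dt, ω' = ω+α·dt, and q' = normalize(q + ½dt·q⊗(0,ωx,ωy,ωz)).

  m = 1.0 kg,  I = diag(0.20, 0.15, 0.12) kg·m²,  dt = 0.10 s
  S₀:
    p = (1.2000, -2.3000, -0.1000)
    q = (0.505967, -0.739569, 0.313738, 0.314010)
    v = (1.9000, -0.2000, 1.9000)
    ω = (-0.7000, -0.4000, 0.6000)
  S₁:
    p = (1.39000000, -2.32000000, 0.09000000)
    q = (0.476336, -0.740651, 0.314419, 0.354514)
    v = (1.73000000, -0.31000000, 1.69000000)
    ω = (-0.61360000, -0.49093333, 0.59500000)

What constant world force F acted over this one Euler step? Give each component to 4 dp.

F = (-1.7000, -1.1000, -2.1000)

Δv = v₁−v₀ = (-0.17000000, -0.11000000, -0.21000000)
applied force F = (-1.7000, -1.1000, -2.1000)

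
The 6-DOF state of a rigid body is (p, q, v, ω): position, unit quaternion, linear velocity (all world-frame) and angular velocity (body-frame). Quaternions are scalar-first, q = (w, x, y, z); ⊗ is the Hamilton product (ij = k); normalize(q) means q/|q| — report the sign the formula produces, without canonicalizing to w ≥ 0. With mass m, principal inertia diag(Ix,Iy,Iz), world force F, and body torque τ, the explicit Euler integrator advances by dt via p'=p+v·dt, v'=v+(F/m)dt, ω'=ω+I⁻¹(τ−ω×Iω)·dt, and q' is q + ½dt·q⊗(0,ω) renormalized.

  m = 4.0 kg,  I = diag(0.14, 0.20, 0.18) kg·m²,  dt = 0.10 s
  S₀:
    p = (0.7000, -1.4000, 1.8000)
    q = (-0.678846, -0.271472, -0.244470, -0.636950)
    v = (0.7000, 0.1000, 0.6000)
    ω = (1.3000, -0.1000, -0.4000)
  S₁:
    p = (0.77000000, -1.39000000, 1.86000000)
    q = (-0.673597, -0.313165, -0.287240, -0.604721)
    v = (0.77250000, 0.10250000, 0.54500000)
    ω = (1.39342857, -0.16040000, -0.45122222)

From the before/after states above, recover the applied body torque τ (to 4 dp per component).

rate change Δω = (0.09342857, -0.06040000, -0.05122222)
applied torque τ = (0.1300, -0.1000, -0.1000)

τ = (0.1300, -0.1000, -0.1000)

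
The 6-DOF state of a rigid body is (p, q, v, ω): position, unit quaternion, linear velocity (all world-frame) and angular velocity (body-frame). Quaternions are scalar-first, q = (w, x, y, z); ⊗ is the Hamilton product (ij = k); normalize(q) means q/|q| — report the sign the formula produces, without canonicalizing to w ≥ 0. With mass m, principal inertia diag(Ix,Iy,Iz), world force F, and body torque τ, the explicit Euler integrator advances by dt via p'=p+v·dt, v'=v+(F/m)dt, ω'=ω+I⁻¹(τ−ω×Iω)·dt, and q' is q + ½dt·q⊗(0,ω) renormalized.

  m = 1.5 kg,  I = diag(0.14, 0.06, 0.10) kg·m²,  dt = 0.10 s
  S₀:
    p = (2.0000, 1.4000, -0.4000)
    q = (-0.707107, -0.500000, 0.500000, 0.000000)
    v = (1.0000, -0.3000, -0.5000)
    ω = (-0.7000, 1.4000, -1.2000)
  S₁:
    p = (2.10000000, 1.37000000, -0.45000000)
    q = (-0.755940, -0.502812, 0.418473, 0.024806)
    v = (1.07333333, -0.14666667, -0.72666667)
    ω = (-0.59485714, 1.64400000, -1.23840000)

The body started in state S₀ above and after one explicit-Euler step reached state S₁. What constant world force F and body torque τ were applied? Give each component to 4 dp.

v₁ − v₀ = (0.07333333, 0.15333333, -0.22666667)
m·(v₁−v₀)/dt = (1.1000, 2.3000, -3.4000)
ω₁ − ω₀ = (0.10514286, 0.24400000, -0.03840000)
applied torque τ = (0.0800, 0.1800, 0.0400)

F = (1.1000, 2.3000, -3.4000)
τ = (0.0800, 0.1800, 0.0400)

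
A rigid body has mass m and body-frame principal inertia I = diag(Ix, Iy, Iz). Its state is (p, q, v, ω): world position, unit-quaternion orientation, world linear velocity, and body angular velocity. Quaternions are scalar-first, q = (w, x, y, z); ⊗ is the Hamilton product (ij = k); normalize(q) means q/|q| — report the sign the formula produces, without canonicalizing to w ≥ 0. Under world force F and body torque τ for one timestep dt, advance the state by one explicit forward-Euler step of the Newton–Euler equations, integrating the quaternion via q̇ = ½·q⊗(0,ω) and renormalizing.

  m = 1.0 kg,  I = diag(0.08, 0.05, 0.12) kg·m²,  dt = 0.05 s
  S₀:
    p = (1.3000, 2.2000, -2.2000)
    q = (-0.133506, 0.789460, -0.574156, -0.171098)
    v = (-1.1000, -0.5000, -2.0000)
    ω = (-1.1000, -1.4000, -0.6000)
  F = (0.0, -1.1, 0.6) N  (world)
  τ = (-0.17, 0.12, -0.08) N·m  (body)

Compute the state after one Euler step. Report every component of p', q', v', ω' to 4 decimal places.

p' = (1.2450, 2.1750, -2.3000)
q' = (-0.1343, 0.7949, -0.5523, -0.2123)
v' = (-1.1000, -0.5550, -1.9700)
ω' = (-1.2430, -1.2536, -0.6141)

angular accel α = (-2.8600, 2.9280, -0.2817)
new body rate ω' = (-1.2430, -1.2536, -0.6141)
Hamilton product q⊗(0,ω) = (-0.0380712, 0.2518130, 0.8487922, -1.6567120)
q' = normalize(q + ½dt·q⊗(0,ω)) = (-0.1343, 0.7949, -0.5523, -0.2123)
linear accel F/m = (0.0000, -1.1000, 0.6000)
p + v·dt = (1.2450, 2.1750, -2.3000)
v + (F/m)dt = (-1.1000, -0.5550, -1.9700)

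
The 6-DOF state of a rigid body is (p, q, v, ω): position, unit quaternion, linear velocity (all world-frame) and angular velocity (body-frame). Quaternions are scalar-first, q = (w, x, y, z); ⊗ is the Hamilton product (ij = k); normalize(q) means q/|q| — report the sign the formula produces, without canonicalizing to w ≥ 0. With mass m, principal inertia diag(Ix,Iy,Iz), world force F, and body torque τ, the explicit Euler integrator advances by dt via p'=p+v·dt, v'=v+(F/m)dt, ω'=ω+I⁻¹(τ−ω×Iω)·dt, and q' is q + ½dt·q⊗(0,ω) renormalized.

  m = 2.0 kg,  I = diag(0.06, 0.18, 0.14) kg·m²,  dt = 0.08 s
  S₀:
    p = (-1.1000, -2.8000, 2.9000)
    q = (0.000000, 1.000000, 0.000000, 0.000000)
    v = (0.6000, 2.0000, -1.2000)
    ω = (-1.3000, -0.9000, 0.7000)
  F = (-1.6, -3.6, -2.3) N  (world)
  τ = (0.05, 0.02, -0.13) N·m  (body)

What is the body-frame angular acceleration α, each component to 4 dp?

α = (0.4133, -0.2933, -1.9314)

ω×(Iω) gyroscopic = (0.0252, 0.0728, 0.1404)
angular accel α = (0.4133, -0.2933, -1.9314)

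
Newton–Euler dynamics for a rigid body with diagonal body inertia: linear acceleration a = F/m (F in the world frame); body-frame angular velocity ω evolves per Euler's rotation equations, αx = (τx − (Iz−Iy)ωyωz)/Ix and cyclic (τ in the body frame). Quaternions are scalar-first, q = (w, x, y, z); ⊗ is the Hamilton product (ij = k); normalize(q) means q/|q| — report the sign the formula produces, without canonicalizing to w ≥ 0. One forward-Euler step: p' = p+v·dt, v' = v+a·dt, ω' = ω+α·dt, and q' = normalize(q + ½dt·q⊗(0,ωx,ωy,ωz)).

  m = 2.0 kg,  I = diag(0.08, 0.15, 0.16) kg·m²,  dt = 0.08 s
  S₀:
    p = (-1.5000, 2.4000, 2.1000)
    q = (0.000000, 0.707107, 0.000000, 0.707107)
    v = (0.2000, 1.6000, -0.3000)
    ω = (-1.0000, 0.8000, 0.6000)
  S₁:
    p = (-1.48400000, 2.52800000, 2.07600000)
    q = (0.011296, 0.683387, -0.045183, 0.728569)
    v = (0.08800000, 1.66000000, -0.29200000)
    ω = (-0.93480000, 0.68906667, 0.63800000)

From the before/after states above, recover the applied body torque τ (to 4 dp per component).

τ = (0.0700, -0.1600, 0.0200)

Δω = ω₁−ω₀ = (0.06520000, -0.11093333, 0.03800000)
ω₀×(Iω₀) = (0.0048, 0.0480, -0.0560)
applied torque τ = (0.0700, -0.1600, 0.0200)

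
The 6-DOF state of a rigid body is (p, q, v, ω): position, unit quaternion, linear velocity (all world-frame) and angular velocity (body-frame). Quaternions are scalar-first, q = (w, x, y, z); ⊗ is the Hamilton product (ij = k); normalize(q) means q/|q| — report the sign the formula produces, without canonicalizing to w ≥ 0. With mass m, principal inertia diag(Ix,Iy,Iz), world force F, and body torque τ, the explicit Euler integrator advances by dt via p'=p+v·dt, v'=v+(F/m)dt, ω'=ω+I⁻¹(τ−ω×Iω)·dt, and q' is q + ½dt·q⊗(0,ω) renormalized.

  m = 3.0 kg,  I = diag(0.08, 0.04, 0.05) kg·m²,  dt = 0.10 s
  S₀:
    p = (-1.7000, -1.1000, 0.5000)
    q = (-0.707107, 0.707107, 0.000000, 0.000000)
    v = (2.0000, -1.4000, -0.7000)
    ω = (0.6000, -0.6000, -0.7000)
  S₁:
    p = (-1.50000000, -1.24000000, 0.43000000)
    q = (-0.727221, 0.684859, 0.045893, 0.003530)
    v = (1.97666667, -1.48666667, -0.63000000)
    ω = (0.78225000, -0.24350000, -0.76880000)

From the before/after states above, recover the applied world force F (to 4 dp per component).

F = (-0.7000, -2.6000, 2.1000)

v₁ − v₀ = (-0.02333333, -0.08666667, 0.07000000)
applied force F = (-0.7000, -2.6000, 2.1000)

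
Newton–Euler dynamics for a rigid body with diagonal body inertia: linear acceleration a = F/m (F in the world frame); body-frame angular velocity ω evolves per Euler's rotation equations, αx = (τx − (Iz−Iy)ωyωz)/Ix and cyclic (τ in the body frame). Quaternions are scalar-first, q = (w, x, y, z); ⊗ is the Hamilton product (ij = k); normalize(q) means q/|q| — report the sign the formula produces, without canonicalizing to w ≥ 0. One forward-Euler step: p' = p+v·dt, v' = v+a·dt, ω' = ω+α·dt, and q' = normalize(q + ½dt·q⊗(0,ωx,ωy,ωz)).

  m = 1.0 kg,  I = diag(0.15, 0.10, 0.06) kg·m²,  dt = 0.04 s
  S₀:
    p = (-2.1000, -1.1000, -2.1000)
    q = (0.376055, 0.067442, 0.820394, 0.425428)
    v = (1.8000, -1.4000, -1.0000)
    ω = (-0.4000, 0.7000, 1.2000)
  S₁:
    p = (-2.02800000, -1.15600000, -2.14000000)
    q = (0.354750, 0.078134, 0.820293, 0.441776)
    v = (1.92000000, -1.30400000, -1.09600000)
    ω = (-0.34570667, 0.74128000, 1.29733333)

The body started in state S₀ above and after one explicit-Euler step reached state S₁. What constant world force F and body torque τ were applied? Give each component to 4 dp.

rate change Δω = (0.05429333, 0.04128000, 0.09733333)
precession coupling = (-0.0336, -0.0432, 0.0140)
applied torque τ = (0.1700, 0.0600, 0.1600)
v₁ − v₀ = (0.12000000, 0.09600000, -0.09600000)
m·(v₁−v₀)/dt = (3.0000, 2.4000, -2.4000)

F = (3.0000, 2.4000, -2.4000)
τ = (0.1700, 0.0600, 0.1600)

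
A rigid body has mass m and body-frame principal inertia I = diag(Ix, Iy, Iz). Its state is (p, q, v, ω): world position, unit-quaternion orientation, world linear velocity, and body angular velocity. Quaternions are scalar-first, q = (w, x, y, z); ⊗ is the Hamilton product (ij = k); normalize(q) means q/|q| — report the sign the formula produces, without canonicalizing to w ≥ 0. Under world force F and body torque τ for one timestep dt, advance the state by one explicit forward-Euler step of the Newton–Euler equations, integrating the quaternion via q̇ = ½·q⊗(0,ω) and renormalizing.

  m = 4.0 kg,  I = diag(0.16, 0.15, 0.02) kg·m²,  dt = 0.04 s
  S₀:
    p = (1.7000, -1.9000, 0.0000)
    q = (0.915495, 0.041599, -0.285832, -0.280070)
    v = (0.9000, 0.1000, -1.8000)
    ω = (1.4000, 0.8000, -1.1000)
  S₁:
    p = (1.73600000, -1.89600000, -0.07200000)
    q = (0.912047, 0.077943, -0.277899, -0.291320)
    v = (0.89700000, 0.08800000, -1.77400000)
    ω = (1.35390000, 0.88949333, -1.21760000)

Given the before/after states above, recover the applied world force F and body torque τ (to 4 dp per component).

Δω = ω₁−ω₀ = (-0.04610000, 0.08949333, -0.11760000)
precession coupling = (0.1144, -0.2156, -0.0112)
τ = I·(Δω/dt) + ω₀×(Iω₀) = (-0.0700, 0.1200, -0.0700)
v₁ − v₀ = (-0.00300000, -0.01200000, 0.02600000)
m·(v₁−v₀)/dt = (-0.3000, -1.2000, 2.6000)

F = (-0.3000, -1.2000, 2.6000)
τ = (-0.0700, 0.1200, -0.0700)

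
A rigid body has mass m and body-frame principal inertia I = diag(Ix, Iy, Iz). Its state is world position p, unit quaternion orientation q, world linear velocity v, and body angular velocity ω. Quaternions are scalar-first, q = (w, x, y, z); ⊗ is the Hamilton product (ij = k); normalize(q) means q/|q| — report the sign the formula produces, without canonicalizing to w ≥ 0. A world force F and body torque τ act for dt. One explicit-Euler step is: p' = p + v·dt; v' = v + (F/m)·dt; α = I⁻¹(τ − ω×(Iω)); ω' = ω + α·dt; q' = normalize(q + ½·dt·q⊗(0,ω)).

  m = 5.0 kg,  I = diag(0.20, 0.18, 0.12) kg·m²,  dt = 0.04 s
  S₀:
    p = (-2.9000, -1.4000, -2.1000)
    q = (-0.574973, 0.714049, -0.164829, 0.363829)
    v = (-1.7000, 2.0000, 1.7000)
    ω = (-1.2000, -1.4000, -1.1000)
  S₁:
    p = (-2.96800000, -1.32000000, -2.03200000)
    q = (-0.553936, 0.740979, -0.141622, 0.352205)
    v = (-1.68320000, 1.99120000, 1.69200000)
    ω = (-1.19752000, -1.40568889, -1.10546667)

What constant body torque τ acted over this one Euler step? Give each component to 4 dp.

τ = (-0.0800, 0.0800, -0.0500)

rate change Δω = (0.00248000, -0.00568889, -0.00546667)
τ = I·(Δω/dt) + ω₀×(Iω₀) = (-0.0800, 0.0800, -0.0500)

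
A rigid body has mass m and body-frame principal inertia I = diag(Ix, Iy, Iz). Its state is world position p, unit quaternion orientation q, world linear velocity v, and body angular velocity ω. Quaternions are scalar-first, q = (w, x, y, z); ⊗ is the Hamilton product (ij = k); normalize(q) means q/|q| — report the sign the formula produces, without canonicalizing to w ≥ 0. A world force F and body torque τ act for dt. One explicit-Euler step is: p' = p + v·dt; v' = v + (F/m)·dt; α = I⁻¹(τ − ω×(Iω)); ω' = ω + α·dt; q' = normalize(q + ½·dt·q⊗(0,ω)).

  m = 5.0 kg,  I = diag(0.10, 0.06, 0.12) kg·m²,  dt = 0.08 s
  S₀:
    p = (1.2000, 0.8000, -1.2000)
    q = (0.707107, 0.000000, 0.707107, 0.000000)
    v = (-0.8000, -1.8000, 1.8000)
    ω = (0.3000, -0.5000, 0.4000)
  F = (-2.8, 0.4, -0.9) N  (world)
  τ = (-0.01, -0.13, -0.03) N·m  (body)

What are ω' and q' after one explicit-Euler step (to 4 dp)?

angular accel α = (0.0200, -2.1267, -0.3000)
ω' = ω + α·dt = (0.3016, -0.6701, 0.3760)
q⊗(0,ω) = (0.3535535, 0.4949749, -0.3535535, 0.0707107)
q + ½dt·q⊗(0,ω), renormalized = (0.7210, 0.0198, 0.6927, 0.0028)

ω' = (0.3016, -0.6701, 0.3760)
q' = (0.7210, 0.0198, 0.6927, 0.0028)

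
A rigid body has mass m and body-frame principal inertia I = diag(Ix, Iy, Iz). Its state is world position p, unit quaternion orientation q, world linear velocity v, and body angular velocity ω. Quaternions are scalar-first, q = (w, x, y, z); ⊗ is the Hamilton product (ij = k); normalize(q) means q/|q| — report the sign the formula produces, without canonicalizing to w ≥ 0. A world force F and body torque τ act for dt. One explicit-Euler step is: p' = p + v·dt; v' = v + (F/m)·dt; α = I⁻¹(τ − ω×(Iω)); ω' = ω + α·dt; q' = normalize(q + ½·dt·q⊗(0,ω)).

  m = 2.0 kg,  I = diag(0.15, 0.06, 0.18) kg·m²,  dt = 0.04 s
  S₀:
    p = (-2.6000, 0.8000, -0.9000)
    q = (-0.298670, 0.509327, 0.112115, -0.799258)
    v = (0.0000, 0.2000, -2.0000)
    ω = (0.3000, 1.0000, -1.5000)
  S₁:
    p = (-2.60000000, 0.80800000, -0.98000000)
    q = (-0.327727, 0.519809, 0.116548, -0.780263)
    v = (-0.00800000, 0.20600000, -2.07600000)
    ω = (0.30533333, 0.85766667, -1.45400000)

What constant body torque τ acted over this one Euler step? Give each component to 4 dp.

τ = (-0.1600, -0.2000, 0.1800)

ω₁ − ω₀ = (0.00533333, -0.14233333, 0.04600000)
gyro term ω₀×Iω₀ = (-0.1800, 0.0135, -0.0270)
applied torque τ = (-0.1600, -0.2000, 0.1800)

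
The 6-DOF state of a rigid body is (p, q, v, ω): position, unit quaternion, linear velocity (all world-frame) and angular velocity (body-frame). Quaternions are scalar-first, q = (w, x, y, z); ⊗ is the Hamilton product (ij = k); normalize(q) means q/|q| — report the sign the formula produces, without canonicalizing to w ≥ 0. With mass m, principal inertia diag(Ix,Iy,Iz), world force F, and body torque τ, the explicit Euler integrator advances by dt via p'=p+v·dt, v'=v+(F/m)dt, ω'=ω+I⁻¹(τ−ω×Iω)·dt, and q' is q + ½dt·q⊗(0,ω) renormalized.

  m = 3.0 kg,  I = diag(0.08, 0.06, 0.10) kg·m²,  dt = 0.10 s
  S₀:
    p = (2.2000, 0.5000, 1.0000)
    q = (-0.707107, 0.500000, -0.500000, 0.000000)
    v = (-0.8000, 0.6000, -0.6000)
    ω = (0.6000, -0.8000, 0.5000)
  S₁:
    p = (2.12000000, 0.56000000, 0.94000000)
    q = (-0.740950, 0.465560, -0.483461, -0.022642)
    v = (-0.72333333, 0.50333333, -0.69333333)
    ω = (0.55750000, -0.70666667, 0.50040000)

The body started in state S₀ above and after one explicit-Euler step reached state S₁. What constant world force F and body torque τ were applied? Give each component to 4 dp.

F = (2.3000, -2.9000, -2.8000)
τ = (-0.0500, 0.0500, 0.0100)

velocity change Δv = (0.07666667, -0.09666667, -0.09333333)
applied force F = (2.3000, -2.9000, -2.8000)
ω₁ − ω₀ = (-0.04250000, 0.09333333, 0.00040000)
I·α + gyro = (-0.0500, 0.0500, 0.0100)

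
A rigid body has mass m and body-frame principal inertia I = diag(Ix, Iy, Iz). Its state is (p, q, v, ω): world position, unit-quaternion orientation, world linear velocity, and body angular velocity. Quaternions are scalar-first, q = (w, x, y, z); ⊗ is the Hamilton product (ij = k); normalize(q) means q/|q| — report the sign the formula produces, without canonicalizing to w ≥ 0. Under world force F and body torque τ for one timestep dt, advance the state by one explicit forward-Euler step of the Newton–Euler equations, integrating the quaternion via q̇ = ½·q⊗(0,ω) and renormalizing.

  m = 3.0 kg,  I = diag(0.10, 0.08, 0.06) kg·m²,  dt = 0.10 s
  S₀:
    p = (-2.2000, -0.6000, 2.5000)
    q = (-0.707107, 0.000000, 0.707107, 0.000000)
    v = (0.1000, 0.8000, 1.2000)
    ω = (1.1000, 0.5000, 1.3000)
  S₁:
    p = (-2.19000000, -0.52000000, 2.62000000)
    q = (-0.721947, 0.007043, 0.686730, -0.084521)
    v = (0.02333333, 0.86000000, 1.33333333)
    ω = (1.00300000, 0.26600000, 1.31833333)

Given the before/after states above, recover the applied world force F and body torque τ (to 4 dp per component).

velocity change Δv = (-0.07666667, 0.06000000, 0.13333333)
F = m·Δv/dt = (-2.3000, 1.8000, 4.0000)
ω₁ − ω₀ = (-0.09700000, -0.23400000, 0.01833333)
gyro term ω₀×Iω₀ = (-0.0130, 0.0572, -0.0110)
I·α + gyro = (-0.1100, -0.1300, 0.0000)

F = (-2.3000, 1.8000, 4.0000)
τ = (-0.1100, -0.1300, 0.0000)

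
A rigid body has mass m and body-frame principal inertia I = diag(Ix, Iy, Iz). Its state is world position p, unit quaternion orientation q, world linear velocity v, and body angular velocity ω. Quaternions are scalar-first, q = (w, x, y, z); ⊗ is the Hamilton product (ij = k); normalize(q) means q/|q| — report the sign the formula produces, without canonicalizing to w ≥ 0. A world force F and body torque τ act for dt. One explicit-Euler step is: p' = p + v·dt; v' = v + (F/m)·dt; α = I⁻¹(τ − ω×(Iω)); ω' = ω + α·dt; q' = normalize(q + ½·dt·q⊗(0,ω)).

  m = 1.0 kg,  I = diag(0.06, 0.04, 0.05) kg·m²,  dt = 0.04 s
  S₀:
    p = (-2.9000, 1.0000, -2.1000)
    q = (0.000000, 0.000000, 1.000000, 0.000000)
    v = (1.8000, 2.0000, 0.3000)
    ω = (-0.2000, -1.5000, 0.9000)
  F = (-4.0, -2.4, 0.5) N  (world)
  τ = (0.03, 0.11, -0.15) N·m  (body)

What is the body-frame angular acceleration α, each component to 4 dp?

gyro term ω×Iω = (-0.0135, -0.0018, -0.0060)
(τ − ω×Iω)/I = (0.7250, 2.7950, -2.8800)

α = (0.7250, 2.7950, -2.8800)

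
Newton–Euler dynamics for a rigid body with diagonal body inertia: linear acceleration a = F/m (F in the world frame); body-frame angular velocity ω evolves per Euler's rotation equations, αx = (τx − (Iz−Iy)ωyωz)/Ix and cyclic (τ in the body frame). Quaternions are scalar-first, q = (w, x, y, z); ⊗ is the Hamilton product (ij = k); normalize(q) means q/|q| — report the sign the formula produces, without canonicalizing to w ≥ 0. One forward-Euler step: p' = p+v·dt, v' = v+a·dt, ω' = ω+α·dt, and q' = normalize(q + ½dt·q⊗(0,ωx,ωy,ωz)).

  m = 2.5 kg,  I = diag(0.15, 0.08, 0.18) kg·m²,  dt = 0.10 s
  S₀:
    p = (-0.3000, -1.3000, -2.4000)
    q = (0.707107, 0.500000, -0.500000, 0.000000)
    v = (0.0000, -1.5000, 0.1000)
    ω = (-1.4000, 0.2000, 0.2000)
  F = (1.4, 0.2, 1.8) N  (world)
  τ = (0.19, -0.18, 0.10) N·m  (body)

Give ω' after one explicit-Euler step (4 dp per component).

angular accel α = (1.2400, -2.3550, 0.4467)
ω' = ω + α·dt = (-1.2760, -0.0355, 0.2447)

ω' = (-1.2760, -0.0355, 0.2447)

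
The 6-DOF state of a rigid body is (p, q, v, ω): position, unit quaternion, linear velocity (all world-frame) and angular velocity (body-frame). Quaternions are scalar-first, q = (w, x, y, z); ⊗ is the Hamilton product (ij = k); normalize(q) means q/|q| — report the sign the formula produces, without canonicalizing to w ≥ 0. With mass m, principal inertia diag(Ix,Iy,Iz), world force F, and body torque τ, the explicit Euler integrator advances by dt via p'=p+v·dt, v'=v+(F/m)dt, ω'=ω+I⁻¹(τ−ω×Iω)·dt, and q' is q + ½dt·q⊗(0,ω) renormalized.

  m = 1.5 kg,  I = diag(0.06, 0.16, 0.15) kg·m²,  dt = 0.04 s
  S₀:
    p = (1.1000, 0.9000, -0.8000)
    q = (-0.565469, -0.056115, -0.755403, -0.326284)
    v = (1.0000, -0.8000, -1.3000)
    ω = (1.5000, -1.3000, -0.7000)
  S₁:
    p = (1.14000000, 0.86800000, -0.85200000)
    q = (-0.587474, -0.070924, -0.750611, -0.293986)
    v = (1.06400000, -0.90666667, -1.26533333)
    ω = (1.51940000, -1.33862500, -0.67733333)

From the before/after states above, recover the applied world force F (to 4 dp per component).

velocity change Δv = (0.06400000, -0.10666667, 0.03466667)
m·(v₁−v₀)/dt = (2.4000, -4.0000, 1.3000)

F = (2.4000, -4.0000, 1.3000)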